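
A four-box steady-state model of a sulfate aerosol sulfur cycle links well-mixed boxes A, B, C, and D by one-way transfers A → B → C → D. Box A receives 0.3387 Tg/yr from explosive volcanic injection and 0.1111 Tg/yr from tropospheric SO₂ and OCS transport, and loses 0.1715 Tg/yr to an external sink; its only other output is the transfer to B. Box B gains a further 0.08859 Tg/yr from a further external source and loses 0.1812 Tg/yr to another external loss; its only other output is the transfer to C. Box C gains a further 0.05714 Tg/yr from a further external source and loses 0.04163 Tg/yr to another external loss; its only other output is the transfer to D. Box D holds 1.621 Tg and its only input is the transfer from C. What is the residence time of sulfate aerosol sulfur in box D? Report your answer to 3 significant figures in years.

Box A: F(A→B) = (0.3387 + 0.1111) − 0.1715 = 0.27830 Tg/yr.
Box B: F(B→C) = (0.27830 + 0.08859) − 0.1812 = 0.18569 Tg/yr.
Box C: F(C→D) = (0.18569 + 0.05714) − 0.04163 = 0.20120 Tg/yr.
Box D throughput = its input = 0.20120 Tg/yr; τ = 1.621 / 0.20120 = 8.057 yr.

8.06 yr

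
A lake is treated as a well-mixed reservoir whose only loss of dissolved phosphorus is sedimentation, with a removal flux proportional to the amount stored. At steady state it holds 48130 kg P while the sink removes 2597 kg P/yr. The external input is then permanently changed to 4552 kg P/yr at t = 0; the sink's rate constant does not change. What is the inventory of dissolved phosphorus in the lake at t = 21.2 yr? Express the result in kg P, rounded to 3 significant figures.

72800 kg P

The sink rate constant is k = F₀/M₀ = 2597/48130 = 0.05396 yr⁻¹.
Solving dM/dt = F₁ − kM with M(0) = M₀ gives M(t) = F₁/k + (M₀ − F₁/k)·e^(−kt).
F₁/k = 4552/0.05396 = 84362 kg P; kt = 0.05396 × 21.2 = 1.144, e^(−kt) = 0.3186.
M(21.2) = 84362 + (48130 − 84362) × 0.3186 = 84362 − 11540 = 72819 kg P.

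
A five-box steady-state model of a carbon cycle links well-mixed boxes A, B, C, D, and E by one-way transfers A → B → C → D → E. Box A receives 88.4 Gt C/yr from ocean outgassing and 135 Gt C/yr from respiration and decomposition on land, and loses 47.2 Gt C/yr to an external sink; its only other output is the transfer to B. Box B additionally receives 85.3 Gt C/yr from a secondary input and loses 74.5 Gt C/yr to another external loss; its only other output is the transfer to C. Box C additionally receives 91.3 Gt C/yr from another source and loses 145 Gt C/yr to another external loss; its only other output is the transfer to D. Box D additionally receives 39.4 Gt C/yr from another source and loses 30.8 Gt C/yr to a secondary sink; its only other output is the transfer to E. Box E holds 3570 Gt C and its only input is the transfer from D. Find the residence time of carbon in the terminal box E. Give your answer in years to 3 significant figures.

25.2 yr

Box A: F(A→B) = (88.4 + 135) − 47.2 = 176.20 Gt C/yr.
Box B: F(B→C) = (176.20 + 85.3) − 74.5 = 187.00 Gt C/yr.
Box C: F(C→D) = (187.00 + 91.3) − 145 = 133.30 Gt C/yr.
Box D: F(D→E) = (133.30 + 39.4) − 30.8 = 141.90 Gt C/yr.
Box E throughput = its input = 141.90 Gt C/yr; τ = 3570 / 141.90 = 25.16 yr.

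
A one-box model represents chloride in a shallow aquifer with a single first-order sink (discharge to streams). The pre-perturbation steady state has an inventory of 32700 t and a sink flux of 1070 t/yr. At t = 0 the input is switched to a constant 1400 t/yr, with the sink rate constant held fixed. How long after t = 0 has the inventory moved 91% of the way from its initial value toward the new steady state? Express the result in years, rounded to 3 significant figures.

τ = M₀/F₀ = 32700/1070 = 30.56 yr.
The remaining gap fraction is e^(−t/τ); 91% covered ⇒ e^(−t/τ) = 0.0900.
t = −τ ln(0.0900) = 30.56 × 2.408 = 73.59 yr.

73.6 yr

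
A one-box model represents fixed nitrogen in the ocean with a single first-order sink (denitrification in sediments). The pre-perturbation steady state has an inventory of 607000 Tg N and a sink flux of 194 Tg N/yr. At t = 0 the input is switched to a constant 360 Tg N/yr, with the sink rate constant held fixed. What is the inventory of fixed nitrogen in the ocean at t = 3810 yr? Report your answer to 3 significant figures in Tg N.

The sink rate constant is k = F₀/M₀ = 194/607000 = 0.0003196 yr⁻¹.
Solving dM/dt = F₁ − kM with M(0) = M₀ gives M(t) = F₁/k + (M₀ − F₁/k)·e^(−kt).
F₁/k = 360/0.0003196 = 1.1264×10^6 Tg N; kt = 0.0003196 × 3810 = 1.218, e^(−kt) = 0.2959.
M(3810) = 1.1264×10^6 + (607000 − 1.1264×10^6) × 0.2959 = 1.1264×10^6 − 153700 = 972700 Tg N.

973000 Tg N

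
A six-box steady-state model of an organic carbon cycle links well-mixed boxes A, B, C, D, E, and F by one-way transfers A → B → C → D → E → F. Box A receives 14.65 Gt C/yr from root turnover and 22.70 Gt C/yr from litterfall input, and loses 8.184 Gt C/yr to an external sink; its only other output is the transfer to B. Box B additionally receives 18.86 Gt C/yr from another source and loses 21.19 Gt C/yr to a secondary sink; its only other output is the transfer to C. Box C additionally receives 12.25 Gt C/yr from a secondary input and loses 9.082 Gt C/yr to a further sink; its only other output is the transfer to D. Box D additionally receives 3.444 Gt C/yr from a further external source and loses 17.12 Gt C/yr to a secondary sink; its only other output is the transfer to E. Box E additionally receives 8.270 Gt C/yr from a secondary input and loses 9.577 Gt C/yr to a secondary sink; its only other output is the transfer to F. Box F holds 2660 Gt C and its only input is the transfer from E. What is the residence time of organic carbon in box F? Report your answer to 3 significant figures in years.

177 yr

Box A: F(A→B) = (14.65 + 22.70) − 8.184 = 29.166 Gt C/yr.
Box B: F(B→C) = (29.166 + 18.86) − 21.19 = 26.836 Gt C/yr.
Box C: F(C→D) = (26.836 + 12.25) − 9.082 = 30.004 Gt C/yr.
Box D: F(D→E) = (30.004 + 3.444) − 17.12 = 16.328 Gt C/yr.
Box E: F(E→F) = (16.328 + 8.270) − 9.577 = 15.021 Gt C/yr.
Box F throughput = its input = 15.021 Gt C/yr; τ = 2660 / 15.021 = 177.1 yr.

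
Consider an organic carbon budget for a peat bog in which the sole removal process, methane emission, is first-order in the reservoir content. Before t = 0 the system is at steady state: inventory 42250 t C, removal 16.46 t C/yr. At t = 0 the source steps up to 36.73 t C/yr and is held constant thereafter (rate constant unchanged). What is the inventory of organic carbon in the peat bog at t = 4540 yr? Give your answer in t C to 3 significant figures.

τ = M₀/F₀ = 42250/16.46 = 2567 yr; rate constant k = 1/τ.
New steady state M_∞ = F₁/k = F₁·τ = 36.73 × 2567 = 94280 t C.
M(t) = M_∞ + (M₀ − M_∞)·e^(−t/τ); t/τ = 4540/2567 = 1.769, so e^(−t/τ) = 0.1706.
M(t) = 94280 − 52030 × 0.1706 = 85406 t C.

85400 t C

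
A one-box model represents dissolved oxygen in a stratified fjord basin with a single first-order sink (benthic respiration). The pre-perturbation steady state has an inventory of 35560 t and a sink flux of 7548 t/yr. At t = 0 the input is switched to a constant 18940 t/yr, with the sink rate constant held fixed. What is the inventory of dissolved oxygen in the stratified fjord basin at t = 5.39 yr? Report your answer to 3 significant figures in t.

72100 t

Residence time τ = M₀/F₀ = 4.711 yr. The eventual steady state is M_∞ = M₀·(F₁/F₀) = 35560 × 18940/7548 = 89230 t.
The anomaly ΔM(t) = M(t) − M_∞ decays as ΔM₀·e^(−t/τ) with ΔM₀ = 35560 − 89230 = −53670 t.
At t = 5.39 yr, e^(−t/τ) = e^(−1.144) = 0.3185, so ΔM = −17090 t and M = 89230 − 17090 = 72135 t.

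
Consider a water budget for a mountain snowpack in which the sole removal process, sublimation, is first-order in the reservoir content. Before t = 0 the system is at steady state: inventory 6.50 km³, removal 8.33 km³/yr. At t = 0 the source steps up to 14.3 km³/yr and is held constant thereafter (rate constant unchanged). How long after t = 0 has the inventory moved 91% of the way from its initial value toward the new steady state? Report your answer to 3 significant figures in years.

τ = M₀/F₀ = 6.50/8.33 = 0.7803 yr.
The remaining gap fraction is e^(−t/τ); 91% covered ⇒ e^(−t/τ) = 0.0900.
t = −τ ln(0.0900) = 0.7803 × 2.408 = 1.879 yr.

1.88 yr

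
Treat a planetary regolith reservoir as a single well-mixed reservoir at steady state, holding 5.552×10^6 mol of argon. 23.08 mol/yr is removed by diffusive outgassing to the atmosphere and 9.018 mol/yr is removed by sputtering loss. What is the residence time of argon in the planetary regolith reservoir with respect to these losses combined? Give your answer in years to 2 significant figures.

170000 yr

Total removal = 23.08 + 9.018 = 32.098 mol/yr.
τ = M / ΣF_out = 5.552×10^6 / 32.098 = 173000 yr.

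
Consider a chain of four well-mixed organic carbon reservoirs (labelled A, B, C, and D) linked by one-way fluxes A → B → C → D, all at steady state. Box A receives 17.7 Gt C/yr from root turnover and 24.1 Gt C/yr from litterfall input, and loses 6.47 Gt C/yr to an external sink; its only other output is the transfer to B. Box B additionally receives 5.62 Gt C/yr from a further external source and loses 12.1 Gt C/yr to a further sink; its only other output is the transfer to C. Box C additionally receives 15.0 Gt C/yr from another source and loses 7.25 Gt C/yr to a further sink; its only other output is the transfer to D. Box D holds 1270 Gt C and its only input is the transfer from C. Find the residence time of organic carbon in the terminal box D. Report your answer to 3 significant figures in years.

Box A: F(A→B) = (17.7 + 24.1) − 6.47 = 35.330 Gt C/yr.
Box B: F(B→C) = (35.330 + 5.62) − 12.1 = 28.850 Gt C/yr.
Box C: F(C→D) = (28.850 + 15.0) − 7.25 = 36.600 Gt C/yr.
Box D throughput = its input = 36.600 Gt C/yr; τ = 1270 / 36.600 = 34.70 yr.

34.7 yr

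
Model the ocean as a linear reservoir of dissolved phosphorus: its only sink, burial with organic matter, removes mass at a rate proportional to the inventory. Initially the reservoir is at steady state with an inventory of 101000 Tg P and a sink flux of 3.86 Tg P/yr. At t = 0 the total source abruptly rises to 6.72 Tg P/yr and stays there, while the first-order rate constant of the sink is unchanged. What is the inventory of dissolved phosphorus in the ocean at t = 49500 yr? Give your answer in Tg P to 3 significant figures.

165000 Tg P

τ = M₀/F₀ = 101000/3.86 = 26170 yr; rate constant k = 1/τ.
New steady state M_∞ = F₁/k = F₁·τ = 6.72 × 26170 = 175830 Tg P.
M(t) = M_∞ + (M₀ − M_∞)·e^(−t/τ); t/τ = 49500/26170 = 1.892, so e^(−t/τ) = 0.1508.
M(t) = 175830 − 74830 × 0.1508 = 164550 Tg P.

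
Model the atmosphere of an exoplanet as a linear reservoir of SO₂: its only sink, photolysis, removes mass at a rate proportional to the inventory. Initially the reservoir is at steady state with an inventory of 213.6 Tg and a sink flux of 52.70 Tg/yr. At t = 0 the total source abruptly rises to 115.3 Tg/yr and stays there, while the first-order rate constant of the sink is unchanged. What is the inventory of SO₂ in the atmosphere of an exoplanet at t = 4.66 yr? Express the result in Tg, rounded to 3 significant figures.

τ = M₀/F₀ = 213.6/52.70 = 4.053 yr; rate constant k = 1/τ.
New steady state M_∞ = F₁/k = F₁·τ = 115.3 × 4.053 = 467.33 Tg.
M(t) = M_∞ + (M₀ − M_∞)·e^(−t/τ); t/τ = 4.66/4.053 = 1.150, so e^(−t/τ) = 0.3167.
M(t) = 467.33 − 253.7 × 0.3167 = 386.97 Tg.

387 Tg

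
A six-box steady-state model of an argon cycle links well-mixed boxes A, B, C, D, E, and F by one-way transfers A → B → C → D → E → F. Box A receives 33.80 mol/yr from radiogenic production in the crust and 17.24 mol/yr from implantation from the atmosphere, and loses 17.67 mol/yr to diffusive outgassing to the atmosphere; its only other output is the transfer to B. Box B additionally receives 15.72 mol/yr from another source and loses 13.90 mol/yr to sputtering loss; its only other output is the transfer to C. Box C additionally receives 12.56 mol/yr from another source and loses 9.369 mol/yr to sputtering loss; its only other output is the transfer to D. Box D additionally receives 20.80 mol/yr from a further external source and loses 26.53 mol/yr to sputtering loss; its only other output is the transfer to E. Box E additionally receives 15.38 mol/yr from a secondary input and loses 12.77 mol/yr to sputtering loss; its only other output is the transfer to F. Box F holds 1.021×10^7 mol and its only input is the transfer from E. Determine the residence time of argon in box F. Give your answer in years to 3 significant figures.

Box A: F(A→B) = (33.80 + 17.24) − 17.67 = 33.370 mol/yr.
Box B: F(B→C) = (33.370 + 15.72) − 13.90 = 35.190 mol/yr.
Box C: F(C→D) = (35.190 + 12.56) − 9.369 = 38.381 mol/yr.
Box D: F(D→E) = (38.381 + 20.80) − 26.53 = 32.651 mol/yr.
Box E: F(E→F) = (32.651 + 15.38) − 12.77 = 35.261 mol/yr.
Box F throughput = its input = 35.261 mol/yr; τ = 1.021×10^7 / 35.261 = 289600 yr.

290000 yr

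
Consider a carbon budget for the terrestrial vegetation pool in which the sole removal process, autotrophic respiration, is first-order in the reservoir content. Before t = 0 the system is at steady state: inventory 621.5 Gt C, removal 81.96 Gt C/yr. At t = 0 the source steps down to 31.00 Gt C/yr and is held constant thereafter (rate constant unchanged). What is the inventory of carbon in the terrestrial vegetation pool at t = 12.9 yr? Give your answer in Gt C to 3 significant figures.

Residence time τ = M₀/F₀ = 7.583 yr. The eventual steady state is M_∞ = M₀·(F₁/F₀) = 621.5 × 31.00/81.96 = 235.07 Gt C.
The anomaly ΔM(t) = M(t) − M_∞ decays as ΔM₀·e^(−t/τ) with ΔM₀ = 621.5 − 235.07 = 386.4 Gt C.
At t = 12.9 yr, e^(−t/τ) = e^(−1.701) = 0.1825, so ΔM = 70.51 Gt C and M = 235.07 + 70.51 = 305.58 Gt C.

306 Gt C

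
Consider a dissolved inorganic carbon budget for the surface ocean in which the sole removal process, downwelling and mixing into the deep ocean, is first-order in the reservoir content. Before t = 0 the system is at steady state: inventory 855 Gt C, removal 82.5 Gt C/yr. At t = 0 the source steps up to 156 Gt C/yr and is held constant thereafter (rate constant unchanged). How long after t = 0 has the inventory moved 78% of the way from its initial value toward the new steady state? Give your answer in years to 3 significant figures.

15.7 yr

τ = M₀/F₀ = 855/82.5 = 10.36 yr.
The remaining gap fraction is e^(−t/τ); 78% covered ⇒ e^(−t/τ) = 0.220.
t = −τ ln(0.220) = 10.36 × 1.514 = 15.69 yr.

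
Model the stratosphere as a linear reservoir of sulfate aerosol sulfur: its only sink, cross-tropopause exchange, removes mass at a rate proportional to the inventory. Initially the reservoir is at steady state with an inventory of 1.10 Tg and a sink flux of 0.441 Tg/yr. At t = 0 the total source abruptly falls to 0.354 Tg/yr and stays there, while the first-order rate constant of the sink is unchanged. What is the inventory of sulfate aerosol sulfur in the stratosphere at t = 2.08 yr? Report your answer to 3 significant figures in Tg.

The sink rate constant is k = F₀/M₀ = 0.441/1.10 = 0.4009 yr⁻¹.
Solving dM/dt = F₁ − kM with M(0) = M₀ gives M(t) = F₁/k + (M₀ − F₁/k)·e^(−kt).
F₁/k = 0.354/0.4009 = 0.88299 Tg; kt = 0.4009 × 2.08 = 0.8339, e^(−kt) = 0.4344.
M(2.08) = 0.88299 + (1.10 − 0.88299) × 0.4344 = 0.88299 + 0.09426 = 0.97725 Tg.

0.977 Tg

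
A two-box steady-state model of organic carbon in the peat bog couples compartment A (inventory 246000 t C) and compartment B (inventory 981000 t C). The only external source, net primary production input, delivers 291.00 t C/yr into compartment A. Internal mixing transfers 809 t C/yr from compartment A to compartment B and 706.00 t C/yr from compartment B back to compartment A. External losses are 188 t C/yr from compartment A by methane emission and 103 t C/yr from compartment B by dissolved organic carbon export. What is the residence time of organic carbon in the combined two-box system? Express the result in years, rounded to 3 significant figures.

4220 yr

For the system as a whole, the A↔B exchange is internal and contributes nothing to the throughput; only the external sinks remove mass.
M_total = 246000 + 981000 = 1.2270×10^6 t C.
ΣF_external_out = 188 + 103 = 291.00 t C/yr.
τ = M_total / ΣF_ext = 1.2270×10^6 / 291.00 = 4216 yr.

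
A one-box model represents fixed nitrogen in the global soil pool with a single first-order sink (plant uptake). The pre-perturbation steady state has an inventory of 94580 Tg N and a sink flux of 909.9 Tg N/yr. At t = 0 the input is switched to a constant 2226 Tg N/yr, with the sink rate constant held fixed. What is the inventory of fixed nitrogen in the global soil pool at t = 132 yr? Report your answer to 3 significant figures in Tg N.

τ = M₀/F₀ = 94580/909.9 = 103.9 yr; rate constant k = 1/τ.
New steady state M_∞ = F₁/k = F₁·τ = 2226 × 103.9 = 231380 Tg N.
M(t) = M_∞ + (M₀ − M_∞)·e^(−t/τ); t/τ = 132/103.9 = 1.270, so e^(−t/τ) = 0.2809.
M(t) = 231380 − 136800 × 0.2809 = 192960 Tg N.

193000 Tg N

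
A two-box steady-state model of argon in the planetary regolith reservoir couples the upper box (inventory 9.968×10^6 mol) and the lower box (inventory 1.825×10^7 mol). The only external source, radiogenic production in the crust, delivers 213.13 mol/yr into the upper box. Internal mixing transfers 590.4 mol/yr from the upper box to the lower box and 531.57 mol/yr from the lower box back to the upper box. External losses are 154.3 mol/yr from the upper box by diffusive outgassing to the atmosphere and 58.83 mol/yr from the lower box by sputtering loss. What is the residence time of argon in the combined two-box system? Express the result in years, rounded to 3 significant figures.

132000 yr

Residence time in the combined system uses the total inventory and the total *external* removal — internal exchanges between the two boxes cancel.
M_total = 9.968×10^6 + 1.825×10^7 = 2.8218×10^7 mol.
ΣF_external_out = 154.3 + 58.83 = 213.13 mol/yr.
τ = M_total / ΣF_ext = 2.8218×10^7 / 213.13 = 132400 yr.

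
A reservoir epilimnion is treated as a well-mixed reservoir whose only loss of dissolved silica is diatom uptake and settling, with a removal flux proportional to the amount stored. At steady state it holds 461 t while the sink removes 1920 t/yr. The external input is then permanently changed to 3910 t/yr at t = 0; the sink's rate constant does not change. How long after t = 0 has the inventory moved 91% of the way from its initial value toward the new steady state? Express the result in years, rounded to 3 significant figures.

τ = M₀/F₀ = 461/1920 = 0.2401 yr.
The remaining gap fraction is e^(−t/τ); 91% covered ⇒ e^(−t/τ) = 0.0900.
t = −τ ln(0.0900) = 0.2401 × 2.408 = 0.5782 yr.

0.578 yr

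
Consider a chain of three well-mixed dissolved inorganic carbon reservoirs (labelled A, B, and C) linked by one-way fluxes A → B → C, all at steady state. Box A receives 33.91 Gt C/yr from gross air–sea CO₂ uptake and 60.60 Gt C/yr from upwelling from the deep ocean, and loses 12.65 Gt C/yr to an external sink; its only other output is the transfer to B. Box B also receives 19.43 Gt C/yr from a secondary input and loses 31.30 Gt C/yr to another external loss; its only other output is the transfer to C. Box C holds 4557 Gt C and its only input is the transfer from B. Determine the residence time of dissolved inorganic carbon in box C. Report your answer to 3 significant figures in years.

65.1 yr

Box A: F(A→B) = (33.91 + 60.60) − 12.65 = 81.860 Gt C/yr.
Box B: F(B→C) = (81.860 + 19.43) − 31.30 = 69.990 Gt C/yr.
Box C throughput = its input = 69.990 Gt C/yr; τ = 4557 / 69.990 = 65.11 yr.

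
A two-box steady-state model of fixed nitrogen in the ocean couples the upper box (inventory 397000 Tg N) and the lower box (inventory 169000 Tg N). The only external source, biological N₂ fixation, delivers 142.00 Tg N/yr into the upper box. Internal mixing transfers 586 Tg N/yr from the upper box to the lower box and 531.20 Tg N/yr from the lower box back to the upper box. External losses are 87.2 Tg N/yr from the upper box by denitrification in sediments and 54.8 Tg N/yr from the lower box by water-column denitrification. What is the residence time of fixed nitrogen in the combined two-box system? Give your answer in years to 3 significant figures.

3990 yr

Treat the two boxes together as one reservoir: the mixing fluxes between them are internal recycling, so τ = ΣM / Σ(external losses).
M_total = 397000 + 169000 = 566000 Tg N.
ΣF_external_out = 87.2 + 54.8 = 142.00 Tg N/yr.
τ = M_total / ΣF_ext = 566000 / 142.00 = 3986 yr.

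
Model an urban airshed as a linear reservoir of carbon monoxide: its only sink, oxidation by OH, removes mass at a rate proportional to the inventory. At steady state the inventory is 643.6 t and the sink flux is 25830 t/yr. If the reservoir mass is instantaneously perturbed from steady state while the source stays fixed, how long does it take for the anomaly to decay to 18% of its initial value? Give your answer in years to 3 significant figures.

For a linear reservoir the anomaly decays as exp(−t/τ) with τ = M/F = 643.6/25830 = 0.02492 yr.
exp(−t/τ) = 0.18 ⇒ t = −τ ln(0.18) = 0.02492 × 1.715 = 0.04273 yr.

0.0427 yr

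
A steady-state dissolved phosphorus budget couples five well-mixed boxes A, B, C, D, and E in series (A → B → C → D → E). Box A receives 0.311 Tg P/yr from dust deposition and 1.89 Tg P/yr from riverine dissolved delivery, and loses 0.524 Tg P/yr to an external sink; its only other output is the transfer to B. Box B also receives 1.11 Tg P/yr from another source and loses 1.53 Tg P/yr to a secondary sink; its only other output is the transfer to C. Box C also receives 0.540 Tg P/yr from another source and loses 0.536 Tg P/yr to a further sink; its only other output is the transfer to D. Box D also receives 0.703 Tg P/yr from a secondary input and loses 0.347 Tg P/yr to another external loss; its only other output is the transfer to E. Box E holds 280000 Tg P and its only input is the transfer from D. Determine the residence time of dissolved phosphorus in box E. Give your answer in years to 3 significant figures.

Box A: F(A→B) = (0.311 + 1.89) − 0.524 = 1.6770 Tg P/yr.
Box B: F(B→C) = (1.6770 + 1.11) − 1.53 = 1.2570 Tg P/yr.
Box C: F(C→D) = (1.2570 + 0.540) − 0.536 = 1.2610 Tg P/yr.
Box D: F(D→E) = (1.2610 + 0.703) − 0.347 = 1.6170 Tg P/yr.
Box E throughput = its input = 1.6170 Tg P/yr; τ = 280000 / 1.6170 = 173200 yr.

173000 yr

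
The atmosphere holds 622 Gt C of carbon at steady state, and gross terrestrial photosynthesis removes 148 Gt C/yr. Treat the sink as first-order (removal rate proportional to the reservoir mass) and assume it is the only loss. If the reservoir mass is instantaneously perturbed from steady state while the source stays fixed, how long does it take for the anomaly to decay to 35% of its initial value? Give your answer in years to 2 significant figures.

4.4 yr

For a linear reservoir the anomaly decays as exp(−t/τ) with τ = M/F = 622/148 = 4.203 yr.
exp(−t/τ) = 0.35 ⇒ t = −τ ln(0.35) = 4.203 × 1.050 = 4.412 yr.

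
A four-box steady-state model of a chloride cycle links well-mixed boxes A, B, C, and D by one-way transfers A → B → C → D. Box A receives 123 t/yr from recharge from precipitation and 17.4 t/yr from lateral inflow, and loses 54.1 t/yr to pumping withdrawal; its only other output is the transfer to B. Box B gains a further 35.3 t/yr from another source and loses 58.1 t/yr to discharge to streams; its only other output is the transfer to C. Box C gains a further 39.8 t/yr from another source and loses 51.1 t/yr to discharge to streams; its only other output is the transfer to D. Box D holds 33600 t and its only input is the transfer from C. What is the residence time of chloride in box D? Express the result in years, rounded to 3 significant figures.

Box A: F(A→B) = (123 + 17.4) − 54.1 = 86.300 t/yr.
Box B: F(B→C) = (86.300 + 35.3) − 58.1 = 63.500 t/yr.
Box C: F(C→D) = (63.500 + 39.8) − 51.1 = 52.200 t/yr.
Box D throughput = its input = 52.200 t/yr; τ = 33600 / 52.200 = 643.7 yr.

644 yr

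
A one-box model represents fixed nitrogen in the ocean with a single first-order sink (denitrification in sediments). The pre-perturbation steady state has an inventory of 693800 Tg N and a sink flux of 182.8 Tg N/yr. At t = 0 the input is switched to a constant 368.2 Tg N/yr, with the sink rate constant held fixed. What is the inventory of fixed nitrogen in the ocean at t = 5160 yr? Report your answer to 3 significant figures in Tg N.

1.22×10^6 Tg N

τ = M₀/F₀ = 693800/182.8 = 3795 yr; rate constant k = 1/τ.
New steady state M_∞ = F₁/k = F₁·τ = 368.2 × 3795 = 1.3975×10^6 Tg N.
M(t) = M_∞ + (M₀ − M_∞)·e^(−t/τ); t/τ = 5160/3795 = 1.360, so e^(−t/τ) = 0.2568.
M(t) = 1.3975×10^6 − 703700 × 0.2568 = 1.2168×10^6 Tg N.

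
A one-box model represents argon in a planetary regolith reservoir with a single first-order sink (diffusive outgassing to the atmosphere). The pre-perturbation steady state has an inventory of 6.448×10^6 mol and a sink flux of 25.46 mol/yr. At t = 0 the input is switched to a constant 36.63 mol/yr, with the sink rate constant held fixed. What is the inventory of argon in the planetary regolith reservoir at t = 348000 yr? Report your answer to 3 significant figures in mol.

8.56×10^6 mol

τ = M₀/F₀ = 6.448×10^6/25.46 = 253300 yr; rate constant k = 1/τ.
New steady state M_∞ = F₁/k = F₁·τ = 36.63 × 253300 = 9.2769×10^6 mol.
M(t) = M_∞ + (M₀ − M_∞)·e^(−t/τ); t/τ = 348000/253300 = 1.374, so e^(−t/τ) = 0.2531.
M(t) = 9.2769×10^6 − 2.829×10^6 × 0.2531 = 8.5610×10^6 mol.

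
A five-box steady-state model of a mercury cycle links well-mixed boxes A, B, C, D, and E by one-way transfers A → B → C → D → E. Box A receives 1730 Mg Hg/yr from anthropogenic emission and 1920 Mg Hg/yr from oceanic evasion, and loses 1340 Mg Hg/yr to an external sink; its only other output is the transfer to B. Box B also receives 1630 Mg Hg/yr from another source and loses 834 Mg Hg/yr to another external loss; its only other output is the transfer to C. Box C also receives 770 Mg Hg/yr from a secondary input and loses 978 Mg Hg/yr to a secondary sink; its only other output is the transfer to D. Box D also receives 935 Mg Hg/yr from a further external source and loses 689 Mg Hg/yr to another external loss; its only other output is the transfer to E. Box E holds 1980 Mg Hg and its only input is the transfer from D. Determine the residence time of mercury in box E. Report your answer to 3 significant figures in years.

0.630 yr

Box A: F(A→B) = (1730 + 1920) − 1340 = 2310.0 Mg Hg/yr.
Box B: F(B→C) = (2310.0 + 1630) − 834 = 3106.0 Mg Hg/yr.
Box C: F(C→D) = (3106.0 + 770) − 978 = 2898.0 Mg Hg/yr.
Box D: F(D→E) = (2898.0 + 935) − 689 = 3144.0 Mg Hg/yr.
Box E throughput = its input = 3144.0 Mg Hg/yr; τ = 1980 / 3144.0 = 0.6298 yr.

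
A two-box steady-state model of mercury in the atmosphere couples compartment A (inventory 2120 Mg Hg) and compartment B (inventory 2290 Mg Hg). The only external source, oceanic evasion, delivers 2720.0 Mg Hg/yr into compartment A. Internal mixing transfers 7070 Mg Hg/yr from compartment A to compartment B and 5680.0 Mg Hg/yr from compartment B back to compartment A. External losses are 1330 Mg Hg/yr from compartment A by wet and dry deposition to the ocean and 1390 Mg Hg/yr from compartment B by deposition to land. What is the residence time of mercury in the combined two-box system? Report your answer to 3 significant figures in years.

Residence time in the combined system uses the total inventory and the total *external* removal — internal exchanges between the two boxes cancel.
M_total = 2120 + 2290 = 4410.0 Mg Hg.
ΣF_external_out = 1330 + 1390 = 2720.0 Mg Hg/yr.
τ = M_total / ΣF_ext = 4410.0 / 2720.0 = 1.621 yr.

1.62 yr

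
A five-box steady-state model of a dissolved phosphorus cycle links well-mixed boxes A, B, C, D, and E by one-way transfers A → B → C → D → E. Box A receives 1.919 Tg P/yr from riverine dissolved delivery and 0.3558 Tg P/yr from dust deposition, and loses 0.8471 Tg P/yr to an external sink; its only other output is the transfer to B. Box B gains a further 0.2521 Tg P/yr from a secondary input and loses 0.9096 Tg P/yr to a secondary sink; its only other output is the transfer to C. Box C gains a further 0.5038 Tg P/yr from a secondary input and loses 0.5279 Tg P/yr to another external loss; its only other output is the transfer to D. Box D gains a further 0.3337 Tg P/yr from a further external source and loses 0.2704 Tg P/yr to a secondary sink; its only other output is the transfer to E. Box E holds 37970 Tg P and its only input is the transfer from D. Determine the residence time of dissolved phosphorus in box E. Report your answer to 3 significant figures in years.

Box A: F(A→B) = (1.919 + 0.3558) − 0.8471 = 1.4277 Tg P/yr.
Box B: F(B→C) = (1.4277 + 0.2521) − 0.9096 = 0.77020 Tg P/yr.
Box C: F(C→D) = (0.77020 + 0.5038) − 0.5279 = 0.74610 Tg P/yr.
Box D: F(D→E) = (0.74610 + 0.3337) − 0.2704 = 0.80940 Tg P/yr.
Box E throughput = its input = 0.80940 Tg P/yr; τ = 37970 / 0.80940 = 46910 yr.

46900 yr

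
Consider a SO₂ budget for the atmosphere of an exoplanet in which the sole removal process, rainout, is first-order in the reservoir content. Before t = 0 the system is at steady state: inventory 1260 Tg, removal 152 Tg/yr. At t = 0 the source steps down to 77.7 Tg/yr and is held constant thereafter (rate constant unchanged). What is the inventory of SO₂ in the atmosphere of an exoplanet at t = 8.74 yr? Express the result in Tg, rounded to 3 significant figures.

859 Tg

Residence time τ = M₀/F₀ = 8.289 yr. The eventual steady state is M_∞ = M₀·(F₁/F₀) = 1260 × 77.7/152 = 644.09 Tg.
The anomaly ΔM(t) = M(t) − M_∞ decays as ΔM₀·e^(−t/τ) with ΔM₀ = 1260 − 644.09 = 615.9 Tg.
At t = 8.74 yr, e^(−t/τ) = e^(−1.054) = 0.3484, so ΔM = 214.6 Tg and M = 644.09 + 214.6 = 858.69 Tg.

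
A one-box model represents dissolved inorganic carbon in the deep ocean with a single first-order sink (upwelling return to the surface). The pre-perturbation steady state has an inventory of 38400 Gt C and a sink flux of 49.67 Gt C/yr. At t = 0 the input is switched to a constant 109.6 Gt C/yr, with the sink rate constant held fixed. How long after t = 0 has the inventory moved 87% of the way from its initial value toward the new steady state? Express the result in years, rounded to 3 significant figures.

1580 yr

τ = M₀/F₀ = 38400/49.67 = 773.1 yr.
The remaining gap fraction is e^(−t/τ); 87% covered ⇒ e^(−t/τ) = 0.130.
t = −τ ln(0.130) = 773.1 × 2.040 = 1577 yr.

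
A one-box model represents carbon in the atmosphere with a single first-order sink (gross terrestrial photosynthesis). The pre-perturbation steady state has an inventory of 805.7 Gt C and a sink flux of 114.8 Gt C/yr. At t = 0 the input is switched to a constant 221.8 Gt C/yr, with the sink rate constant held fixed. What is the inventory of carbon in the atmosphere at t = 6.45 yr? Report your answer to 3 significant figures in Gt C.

1260 Gt C

τ = M₀/F₀ = 805.7/114.8 = 7.018 yr; rate constant k = 1/τ.
New steady state M_∞ = F₁/k = F₁·τ = 221.8 × 7.018 = 1556.7 Gt C.
M(t) = M_∞ + (M₀ − M_∞)·e^(−t/τ); t/τ = 6.45/7.018 = 0.9190, so e^(−t/τ) = 0.3989.
M(t) = 1556.7 − 751.0 × 0.3989 = 1257.1 Gt C.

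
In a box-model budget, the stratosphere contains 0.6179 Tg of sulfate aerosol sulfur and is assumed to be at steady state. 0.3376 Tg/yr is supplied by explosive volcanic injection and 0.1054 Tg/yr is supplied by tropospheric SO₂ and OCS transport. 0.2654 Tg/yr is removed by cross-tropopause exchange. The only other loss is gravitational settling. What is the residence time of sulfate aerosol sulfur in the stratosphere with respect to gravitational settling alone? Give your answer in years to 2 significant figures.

At steady state ΣF_in = ΣF_out.
ΣF_in = 0.3376 + 0.1054 = 0.44300 Tg/yr.
Gravitational settling flux = ΣF_in − (0.2654) = 0.44300 − 0.2654 = 0.1776 Tg/yr.
τ = M / F = 0.6179 / 0.1776 = 3.479 yr.

3.5 yr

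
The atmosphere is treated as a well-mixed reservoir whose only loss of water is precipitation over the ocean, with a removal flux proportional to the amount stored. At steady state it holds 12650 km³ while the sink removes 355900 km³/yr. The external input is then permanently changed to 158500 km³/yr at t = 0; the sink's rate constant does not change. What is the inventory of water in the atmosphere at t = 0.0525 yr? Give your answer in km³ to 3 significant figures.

7240 km³

τ = M₀/F₀ = 12650/355900 = 0.03554 yr; rate constant k = 1/τ.
New steady state M_∞ = F₁/k = F₁·τ = 158500 × 0.03554 = 5633.7 km³.
M(t) = M_∞ + (M₀ − M_∞)·e^(−t/τ); t/τ = 0.0525/0.03554 = 1.477, so e^(−t/τ) = 0.2283.
M(t) = 5633.7 + 7016 × 0.2283 = 7235.6 km³.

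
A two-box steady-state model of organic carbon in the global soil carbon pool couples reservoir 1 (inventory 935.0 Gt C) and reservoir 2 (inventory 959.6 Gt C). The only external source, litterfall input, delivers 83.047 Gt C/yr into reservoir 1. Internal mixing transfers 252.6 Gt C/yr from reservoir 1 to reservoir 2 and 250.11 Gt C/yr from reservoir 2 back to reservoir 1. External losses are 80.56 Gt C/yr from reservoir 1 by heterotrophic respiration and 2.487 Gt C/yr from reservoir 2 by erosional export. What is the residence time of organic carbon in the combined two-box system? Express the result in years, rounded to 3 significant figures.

Treat the two boxes together as one reservoir: the mixing fluxes between them are internal recycling, so τ = ΣM / Σ(external losses).
M_total = 935.0 + 959.6 = 1894.6 Gt C.
ΣF_external_out = 80.56 + 2.487 = 83.047 Gt C/yr.
τ = M_total / ΣF_ext = 1894.6 / 83.047 = 22.81 yr.

22.8 yr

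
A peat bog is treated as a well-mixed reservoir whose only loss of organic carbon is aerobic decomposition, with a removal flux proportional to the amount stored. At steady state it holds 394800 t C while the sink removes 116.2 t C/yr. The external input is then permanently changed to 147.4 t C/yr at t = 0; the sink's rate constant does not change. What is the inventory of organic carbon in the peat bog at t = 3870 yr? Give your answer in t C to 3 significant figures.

467000 t C

Residence time τ = M₀/F₀ = 3398 yr. The eventual steady state is M_∞ = M₀·(F₁/F₀) = 394800 × 147.4/116.2 = 500800 t C.
The anomaly ΔM(t) = M(t) − M_∞ decays as ΔM₀·e^(−t/τ) with ΔM₀ = 394800 − 500800 = −106000 t C.
At t = 3870 yr, e^(−t/τ) = e^(−1.139) = 0.3201, so ΔM = −33930 t C and M = 500800 − 33930 = 466870 t C.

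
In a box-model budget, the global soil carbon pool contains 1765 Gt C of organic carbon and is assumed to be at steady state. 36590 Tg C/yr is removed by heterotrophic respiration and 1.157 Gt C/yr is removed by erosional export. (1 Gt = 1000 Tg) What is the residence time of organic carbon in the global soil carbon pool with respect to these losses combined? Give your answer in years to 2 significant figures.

47 yr

Convert the heterotrophic respiration flux: 36590 Tg C/yr = 36.59 Gt C/yr.
Total removal = 36.59 + 1.157 = 37.747 Gt C/yr.
τ = M / ΣF_out = 1765 / 37.747 = 46.76 yr.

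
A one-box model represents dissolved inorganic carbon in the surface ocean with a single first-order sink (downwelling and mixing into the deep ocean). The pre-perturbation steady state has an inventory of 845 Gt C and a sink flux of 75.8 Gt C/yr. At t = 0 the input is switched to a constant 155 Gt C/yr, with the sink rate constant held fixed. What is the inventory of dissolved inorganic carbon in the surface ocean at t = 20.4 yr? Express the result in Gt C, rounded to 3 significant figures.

1590 Gt C

τ = M₀/F₀ = 845/75.8 = 11.15 yr; rate constant k = 1/τ.
New steady state M_∞ = F₁/k = F₁·τ = 155 × 11.15 = 1727.9 Gt C.
M(t) = M_∞ + (M₀ − M_∞)·e^(−t/τ); t/τ = 20.4/11.15 = 1.830, so e^(−t/τ) = 0.1604.
M(t) = 1727.9 − 882.9 × 0.1604 = 1586.3 Gt C.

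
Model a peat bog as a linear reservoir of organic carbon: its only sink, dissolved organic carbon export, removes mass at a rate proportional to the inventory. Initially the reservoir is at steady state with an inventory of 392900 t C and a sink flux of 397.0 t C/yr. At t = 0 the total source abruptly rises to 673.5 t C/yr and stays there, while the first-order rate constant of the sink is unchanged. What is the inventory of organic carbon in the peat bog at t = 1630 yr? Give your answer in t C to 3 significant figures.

τ = M₀/F₀ = 392900/397.0 = 989.7 yr; rate constant k = 1/τ.
New steady state M_∞ = F₁/k = F₁·τ = 673.5 × 989.7 = 666540 t C.
M(t) = M_∞ + (M₀ − M_∞)·e^(−t/τ); t/τ = 1630/989.7 = 1.647, so e^(−t/τ) = 0.1926.
M(t) = 666540 − 273600 × 0.1926 = 613830 t C.

614000 t C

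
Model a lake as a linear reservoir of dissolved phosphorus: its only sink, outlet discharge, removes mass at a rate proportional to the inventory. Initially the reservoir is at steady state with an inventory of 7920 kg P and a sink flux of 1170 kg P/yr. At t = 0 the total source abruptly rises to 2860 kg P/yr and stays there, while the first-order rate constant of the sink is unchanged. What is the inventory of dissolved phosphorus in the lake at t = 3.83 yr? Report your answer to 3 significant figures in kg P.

12900 kg P

Residence time τ = M₀/F₀ = 6.769 yr. The eventual steady state is M_∞ = M₀·(F₁/F₀) = 7920 × 2860/1170 = 19360 kg P.
The anomaly ΔM(t) = M(t) − M_∞ decays as ΔM₀·e^(−t/τ) with ΔM₀ = 7920 − 19360 = −11440 kg P.
At t = 3.83 yr, e^(−t/τ) = e^(−0.5658) = 0.5679, so ΔM = −6497 kg P and M = 19360 − 6497 = 12863 kg P.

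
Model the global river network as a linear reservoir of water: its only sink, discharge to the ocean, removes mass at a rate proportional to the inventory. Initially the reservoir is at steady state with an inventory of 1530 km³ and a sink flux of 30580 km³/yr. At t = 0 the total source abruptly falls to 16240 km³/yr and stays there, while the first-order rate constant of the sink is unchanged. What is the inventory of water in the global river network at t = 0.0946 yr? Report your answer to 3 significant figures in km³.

τ = M₀/F₀ = 1530/30580 = 0.05003 yr; rate constant k = 1/τ.
New steady state M_∞ = F₁/k = F₁·τ = 16240 × 0.05003 = 812.53 km³.
M(t) = M_∞ + (M₀ − M_∞)·e^(−t/τ); t/τ = 0.0946/0.05003 = 1.891, so e^(−t/τ) = 0.1510.
M(t) = 812.53 + 717.5 × 0.1510 = 920.84 km³.

921 km³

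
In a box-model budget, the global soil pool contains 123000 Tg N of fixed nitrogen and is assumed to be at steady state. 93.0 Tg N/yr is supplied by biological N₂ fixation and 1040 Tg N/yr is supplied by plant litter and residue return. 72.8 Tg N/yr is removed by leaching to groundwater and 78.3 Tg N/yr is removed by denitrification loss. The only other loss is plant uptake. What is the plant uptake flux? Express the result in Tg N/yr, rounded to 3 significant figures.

982 Tg N/yr

At steady state ΣF_in = ΣF_out.
ΣF_in = 93.0 + 1040 = 1133.0 Tg N/yr.
Plant uptake flux = ΣF_in − (72.8 + 78.3) = 1133.0 − 151.1 = 981.9 Tg N/yr.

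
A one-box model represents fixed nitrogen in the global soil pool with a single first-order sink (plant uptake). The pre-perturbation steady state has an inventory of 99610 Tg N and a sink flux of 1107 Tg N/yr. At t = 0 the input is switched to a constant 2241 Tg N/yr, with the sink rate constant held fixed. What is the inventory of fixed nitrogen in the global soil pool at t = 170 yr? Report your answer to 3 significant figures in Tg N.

The sink rate constant is k = F₀/M₀ = 1107/99610 = 0.01111 yr⁻¹.
Solving dM/dt = F₁ − kM with M(0) = M₀ gives M(t) = F₁/k + (M₀ − F₁/k)·e^(−kt).
F₁/k = 2241/0.01111 = 201650 Tg N; kt = 0.01111 × 170 = 1.889, e^(−kt) = 0.1512.
M(170) = 201650 + (99610 − 201650) × 0.1512 = 201650 − 15430 = 186220 Tg N.

186000 Tg N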